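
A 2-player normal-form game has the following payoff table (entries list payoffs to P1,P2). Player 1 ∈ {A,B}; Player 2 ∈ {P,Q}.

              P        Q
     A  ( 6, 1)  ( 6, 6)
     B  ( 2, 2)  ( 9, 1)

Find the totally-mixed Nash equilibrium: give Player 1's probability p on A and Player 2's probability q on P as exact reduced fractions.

p=1/6, q=3/7

P1 indiff ⇒ q·6+(1-q)·6 = q·2+(1-q)·9 ⇒ q(4) = (1-q)(3) ⇒ q = 3/7
P2 indiff ⇒ p·1+(1-p)·2 = p·6+(1-p)·1 ⇒ p(-5) = (1-p)(-1) ⇒ p = 1/6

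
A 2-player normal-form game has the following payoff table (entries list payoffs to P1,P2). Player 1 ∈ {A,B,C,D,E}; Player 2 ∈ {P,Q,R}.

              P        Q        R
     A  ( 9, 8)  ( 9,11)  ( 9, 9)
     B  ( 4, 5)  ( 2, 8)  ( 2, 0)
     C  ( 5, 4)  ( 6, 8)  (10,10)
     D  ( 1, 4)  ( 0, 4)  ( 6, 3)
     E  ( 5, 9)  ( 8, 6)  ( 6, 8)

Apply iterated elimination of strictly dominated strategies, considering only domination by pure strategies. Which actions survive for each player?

Remaining: P1:{A,C} P2:{Q,R}

P1 drop B (A beats it: P:9>4 Q:9>2 R:9>2)
P1 drop D (A beats it: P:9>1 Q:9>0 R:9>6)
P1 drop E (A beats it: P:9>5 Q:9>8 R:9>6)
P2 drop P (Q beats it: A:11>8 C:8>4)
P1→{A,C} P2→{Q,R}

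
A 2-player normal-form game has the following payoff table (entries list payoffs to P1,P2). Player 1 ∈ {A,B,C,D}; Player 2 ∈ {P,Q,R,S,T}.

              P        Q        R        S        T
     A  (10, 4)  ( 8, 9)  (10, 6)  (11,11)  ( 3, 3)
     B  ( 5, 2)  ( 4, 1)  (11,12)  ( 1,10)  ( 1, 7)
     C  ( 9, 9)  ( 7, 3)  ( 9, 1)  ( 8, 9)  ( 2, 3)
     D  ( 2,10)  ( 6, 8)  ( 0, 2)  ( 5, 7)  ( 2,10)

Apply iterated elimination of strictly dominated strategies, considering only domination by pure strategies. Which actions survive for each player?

P1 drop C (A beats it: P:10>9 Q:8>7 R:10>9 S:11>8 T:3>2)
P1 drop D (A beats it: P:10>2 Q:8>6 R:10>0 S:11>5 T:3>2)
P2 drop P (R beats it: A:6>4 B:12>2)
P2 drop Q (S beats it: A:11>9 B:10>1)
P2 drop T (R beats it: A:6>3 B:12>7)
P1→{A,B} P2→{R,S}

Remaining: P1:{A,B} P2:{R,S}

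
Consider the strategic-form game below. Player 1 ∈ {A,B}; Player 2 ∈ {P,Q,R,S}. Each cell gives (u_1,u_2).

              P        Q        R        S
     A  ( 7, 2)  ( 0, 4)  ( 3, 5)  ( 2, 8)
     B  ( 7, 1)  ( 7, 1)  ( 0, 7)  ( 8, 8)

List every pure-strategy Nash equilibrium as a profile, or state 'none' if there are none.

NE set: (B,S)

(A,P): not NE [P2→S gives 8>2]
(A,Q): not NE [P1→B gives 7>0; P2→S gives 8>4]
(A,R): not NE [P2→S gives 8>5]
(A,S): not NE [P1→B gives 8>2]
(B,P): not NE [P2→S gives 8>1]
(B,Q): not NE [P2→S gives 8>1]
(B,R): not NE [P1→A gives 3>0; P2→S gives 8>7]
(B,S): NE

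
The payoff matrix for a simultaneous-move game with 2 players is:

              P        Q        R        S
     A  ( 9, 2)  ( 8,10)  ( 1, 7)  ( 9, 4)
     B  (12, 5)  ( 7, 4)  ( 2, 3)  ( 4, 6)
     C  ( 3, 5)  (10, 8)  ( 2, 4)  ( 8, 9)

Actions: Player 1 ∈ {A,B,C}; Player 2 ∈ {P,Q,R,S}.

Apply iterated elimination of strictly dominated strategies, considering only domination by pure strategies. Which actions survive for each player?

Survivors P1:{A,C} P2:{Q,S}

P2 drop P (S beats it: A:4>2 B:6>5 C:9>5)
P2 drop R (Q beats it: A:10>7 B:4>3 C:8>4)
P1 drop B (A beats it: Q:8>7 S:9>4)
P1→{A,C} P2→{Q,S}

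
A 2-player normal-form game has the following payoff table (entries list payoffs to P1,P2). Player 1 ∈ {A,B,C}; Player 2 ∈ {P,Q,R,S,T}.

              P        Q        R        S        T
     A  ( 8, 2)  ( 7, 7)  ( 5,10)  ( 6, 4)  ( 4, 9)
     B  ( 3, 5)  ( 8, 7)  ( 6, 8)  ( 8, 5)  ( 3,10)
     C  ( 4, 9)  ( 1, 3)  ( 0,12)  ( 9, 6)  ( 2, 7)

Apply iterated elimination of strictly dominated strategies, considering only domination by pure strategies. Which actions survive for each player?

IESDS → P1:{A,B} P2:{R,T}

P2 drop P (R beats it: A:10>2 B:8>5 C:12>9)
P2 drop Q (R beats it: A:10>7 B:8>7 C:12>3)
P2 drop S (R beats it: A:10>4 B:8>5 C:12>6)
P1 drop C (A beats it: R:5>0 T:4>2)
P1→{A,B} P2→{R,T}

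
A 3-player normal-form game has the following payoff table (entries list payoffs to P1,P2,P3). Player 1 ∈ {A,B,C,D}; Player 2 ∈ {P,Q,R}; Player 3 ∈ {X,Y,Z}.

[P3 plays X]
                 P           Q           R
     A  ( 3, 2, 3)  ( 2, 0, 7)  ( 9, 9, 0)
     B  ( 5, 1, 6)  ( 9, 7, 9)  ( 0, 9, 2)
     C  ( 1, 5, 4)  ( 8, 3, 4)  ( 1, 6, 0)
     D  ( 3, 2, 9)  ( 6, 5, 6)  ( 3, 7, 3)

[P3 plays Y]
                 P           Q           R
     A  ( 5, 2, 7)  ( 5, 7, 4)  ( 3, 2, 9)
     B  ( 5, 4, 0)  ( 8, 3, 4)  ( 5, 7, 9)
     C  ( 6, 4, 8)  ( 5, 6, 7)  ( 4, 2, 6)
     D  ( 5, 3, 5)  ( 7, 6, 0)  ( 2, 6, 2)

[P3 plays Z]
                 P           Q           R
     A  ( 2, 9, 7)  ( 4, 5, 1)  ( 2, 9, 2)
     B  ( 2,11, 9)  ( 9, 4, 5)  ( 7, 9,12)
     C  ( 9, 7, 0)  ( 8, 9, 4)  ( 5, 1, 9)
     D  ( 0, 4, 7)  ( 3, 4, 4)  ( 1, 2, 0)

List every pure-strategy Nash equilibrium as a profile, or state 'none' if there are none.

(A,P,X): not NE [P1→B gives 5>3; P2→R gives 9>2; P3→Z gives 7>3]
(A,P,Y): not NE [P1→C gives 6>5; P2→Q gives 7>2]
(A,P,Z): not NE [P1→C gives 9>2]
(A,Q,X): not NE [P1→B gives 9>2; P2→R gives 9>0]
(A,Q,Y): not NE [P1→B gives 8>5; P3→X gives 7>4]
(A,Q,Z): not NE [P1→B gives 9>4; P2→R gives 9>5; P3→X gives 7>1]
(A,R,X): not NE [P3→Y gives 9>0]
(A,R,Y): not NE [P1→B gives 5>3; P2→Q gives 7>2]
(A,R,Z): not NE [P1→B gives 7>2; P3→Y gives 9>2]
(B,P,X): not NE [P2→R gives 9>1; P3→Z gives 9>6]
(B,P,Y): not NE [P1→C gives 6>5; P2→R gives 7>4; P3→Z gives 9>0]
(B,P,Z): not NE [P1→C gives 9>2]
(B,Q,X): not NE [P2→R gives 9>7]
(B,Q,Y): not NE [P2→R gives 7>3; P3→X gives 9>4]
(B,Q,Z): not NE [P2→P gives 11>4; P3→X gives 9>5]
(B,R,X): not NE [P1→A gives 9>0; P3→Z gives 12>2]
(B,R,Y): not NE [P3→Z gives 12>9]
(B,R,Z): not NE [P2→P gives 11>9]
(C,P,X): not NE [P1→B gives 5>1; P2→R gives 6>5; P3→Y gives 8>4]
(C,P,Y): not NE [P2→Q gives 6>4]
(C,P,Z): not NE [P2→Q gives 9>7; P3→Y gives 8>0]
(C,Q,X): not NE [P1→B gives 9>8; P2→R gives 6>3; P3→Y gives 7>4]
(C,Q,Y): not NE [P1→B gives 8>5]
(C,Q,Z): not NE [P1→B gives 9>8; P3→Y gives 7>4]
(C,R,X): not NE [P1→A gives 9>1; P3→Z gives 9>0]
(C,R,Y): not NE [P1→B gives 5>4; P2→Q gives 6>2; P3→Z gives 9>6]
(C,R,Z): not NE [P1→B gives 7>5; P2→Q gives 9>1]
(D,P,X): not NE [P1→B gives 5>3; P2→R gives 7>2]
(D,P,Y): not NE [P1→C gives 6>5; P2→R gives 6>3; P3→X gives 9>5]
(D,P,Z): not NE [P1→C gives 9>0; P3→X gives 9>7]
(D,Q,X): not NE [P1→B gives 9>6; P2→R gives 7>5]
(D,Q,Y): not NE [P1→B gives 8>7; P3→X gives 6>0]
(D,Q,Z): not NE [P1→B gives 9>3; P3→X gives 6>4]
(D,R,X): not NE [P1→A gives 9>3]
(D,R,Y): not NE [P1→B gives 5>2; P3→X gives 3>2]
(D,R,Z): not NE [P1→B gives 7>1; P2→Q gives 4>2; P3→X gives 3>0]

No pure NE.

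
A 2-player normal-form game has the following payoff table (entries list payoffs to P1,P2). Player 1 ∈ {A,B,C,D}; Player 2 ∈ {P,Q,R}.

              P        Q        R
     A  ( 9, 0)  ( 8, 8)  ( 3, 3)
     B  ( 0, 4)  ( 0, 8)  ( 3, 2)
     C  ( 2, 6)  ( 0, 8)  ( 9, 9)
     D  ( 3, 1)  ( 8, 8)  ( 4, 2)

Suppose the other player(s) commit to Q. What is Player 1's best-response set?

P1 best: {A,D}

u_1(A vs Q) = 8
u_1(B vs Q) = 0
u_1(C vs Q) = 0
u_1(D vs Q) = 8
max payoff 8 at {A,D}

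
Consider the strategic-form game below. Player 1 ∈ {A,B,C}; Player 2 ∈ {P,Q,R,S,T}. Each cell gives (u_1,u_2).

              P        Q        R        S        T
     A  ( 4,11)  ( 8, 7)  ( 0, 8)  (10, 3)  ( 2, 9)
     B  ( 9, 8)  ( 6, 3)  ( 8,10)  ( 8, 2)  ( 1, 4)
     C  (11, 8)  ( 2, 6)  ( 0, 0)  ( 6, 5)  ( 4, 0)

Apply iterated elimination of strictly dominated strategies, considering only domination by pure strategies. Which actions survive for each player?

IESDS → P1:{B,C} P2:{P,R}

P2 drop Q (P beats it: A:11>7 B:8>3 C:8>6)
P2 drop S (P beats it: A:11>3 B:8>2 C:8>5)
P2 drop T (P beats it: A:11>9 B:8>4 C:8>0)
P1 drop A (B beats it: P:9>4 R:8>0)
P1→{B,C} P2→{P,R}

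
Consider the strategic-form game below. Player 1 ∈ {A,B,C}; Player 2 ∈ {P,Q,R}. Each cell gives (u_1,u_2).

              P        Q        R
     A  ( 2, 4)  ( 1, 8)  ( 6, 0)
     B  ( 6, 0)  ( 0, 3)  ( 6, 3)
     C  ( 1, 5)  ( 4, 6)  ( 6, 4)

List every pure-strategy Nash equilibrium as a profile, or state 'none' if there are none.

Nash profiles: (B,R), (C,Q)

(A,P): not NE [P1→B gives 6>2; P2→Q gives 8>4]
(A,Q): not NE [P1→C gives 4>1]
(A,R): not NE [P2→Q gives 8>0]
(B,P): not NE [P2→R gives 3>0]
(B,Q): not NE [P1→C gives 4>0]
(B,R): NE
(C,P): not NE [P1→B gives 6>1; P2→Q gives 6>5]
(C,Q): NE
(C,R): not NE [P2→Q gives 6>4]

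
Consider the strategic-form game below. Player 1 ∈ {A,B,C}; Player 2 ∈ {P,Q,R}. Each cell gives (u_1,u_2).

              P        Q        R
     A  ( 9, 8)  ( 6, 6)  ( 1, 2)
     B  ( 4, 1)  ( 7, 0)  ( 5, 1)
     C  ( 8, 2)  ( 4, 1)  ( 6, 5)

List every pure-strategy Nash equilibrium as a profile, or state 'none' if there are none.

PSNE = {(A,P), (C,R)}

(A,P): NE
(A,Q): not NE [P1→B gives 7>6; P2→P gives 8>6]
(A,R): not NE [P1→C gives 6>1; P2→P gives 8>2]
(B,P): not NE [P1→A gives 9>4]
(B,Q): not NE [P2→R gives 1>0]
(B,R): not NE [P1→C gives 6>5]
(C,P): not NE [P1→A gives 9>8; P2→R gives 5>2]
(C,Q): not NE [P1→B gives 7>4; P2→R gives 5>1]
(C,R): NE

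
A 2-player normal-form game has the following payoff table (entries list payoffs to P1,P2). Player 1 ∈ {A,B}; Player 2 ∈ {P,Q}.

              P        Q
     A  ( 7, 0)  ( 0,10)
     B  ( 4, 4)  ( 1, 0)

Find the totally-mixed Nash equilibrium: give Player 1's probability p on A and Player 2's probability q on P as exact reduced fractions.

P1 indiff ⇒ q·7+(1-q)·0 = q·4+(1-q)·1 ⇒ q(3) = (1-q)(1) ⇒ q = 1/4
P2 indiff ⇒ p·0+(1-p)·4 = p·10+(1-p)·0 ⇒ p(-10) = (1-p)(-4) ⇒ p = 2/7

p=2/7, q=1/4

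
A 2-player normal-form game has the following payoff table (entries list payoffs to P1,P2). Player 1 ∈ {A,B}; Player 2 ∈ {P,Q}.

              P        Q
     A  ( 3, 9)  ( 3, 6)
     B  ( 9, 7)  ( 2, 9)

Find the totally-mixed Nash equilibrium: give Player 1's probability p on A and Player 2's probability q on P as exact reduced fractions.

P1 indiff ⇒ q·3+(1-q)·3 = q·9+(1-q)·2 ⇒ q(-6) = (1-q)(-1) ⇒ q = 1/7
P2 indiff ⇒ p·9+(1-p)·7 = p·6+(1-p)·9 ⇒ p(3) = (1-p)(2) ⇒ p = 2/5

P1 mixes 2/5 on A; P2 mixes 1/7 on P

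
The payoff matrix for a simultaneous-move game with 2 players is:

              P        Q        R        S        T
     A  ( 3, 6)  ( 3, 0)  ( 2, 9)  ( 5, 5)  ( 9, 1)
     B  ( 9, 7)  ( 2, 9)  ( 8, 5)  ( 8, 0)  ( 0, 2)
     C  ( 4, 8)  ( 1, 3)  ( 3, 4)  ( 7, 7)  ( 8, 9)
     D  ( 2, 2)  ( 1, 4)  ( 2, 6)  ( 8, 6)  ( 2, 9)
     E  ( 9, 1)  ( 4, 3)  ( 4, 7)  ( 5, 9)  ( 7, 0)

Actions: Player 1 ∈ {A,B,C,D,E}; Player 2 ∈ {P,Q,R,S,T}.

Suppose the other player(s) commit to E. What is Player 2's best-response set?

P2 best: {S}

u_2(P vs E) = 1
u_2(Q vs E) = 3
u_2(R vs E) = 7
u_2(S vs E) = 9
u_2(T vs E) = 0
max payoff 9 at {S}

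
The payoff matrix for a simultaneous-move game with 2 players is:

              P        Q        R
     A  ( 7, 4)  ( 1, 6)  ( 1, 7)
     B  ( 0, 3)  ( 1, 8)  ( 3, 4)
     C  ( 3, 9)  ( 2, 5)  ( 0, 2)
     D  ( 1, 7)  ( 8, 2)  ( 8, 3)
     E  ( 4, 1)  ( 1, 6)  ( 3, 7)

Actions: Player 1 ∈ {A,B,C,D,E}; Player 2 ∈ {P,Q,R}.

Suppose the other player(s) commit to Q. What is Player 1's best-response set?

u_1(A vs Q) = 1
u_1(B vs Q) = 1
u_1(C vs Q) = 2
u_1(D vs Q) = 8
u_1(E vs Q) = 1
max payoff 8 at {D}

P1 best: {D}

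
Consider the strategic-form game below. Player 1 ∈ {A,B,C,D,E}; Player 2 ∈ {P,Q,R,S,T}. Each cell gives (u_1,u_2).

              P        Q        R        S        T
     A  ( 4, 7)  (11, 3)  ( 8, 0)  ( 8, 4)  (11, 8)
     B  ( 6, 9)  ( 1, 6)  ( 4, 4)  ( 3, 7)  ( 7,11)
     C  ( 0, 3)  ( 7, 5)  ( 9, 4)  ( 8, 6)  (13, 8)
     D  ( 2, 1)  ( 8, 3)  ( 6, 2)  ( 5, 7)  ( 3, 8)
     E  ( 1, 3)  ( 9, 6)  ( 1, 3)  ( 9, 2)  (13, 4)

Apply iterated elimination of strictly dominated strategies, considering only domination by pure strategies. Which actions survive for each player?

IESDS → P1:{A,C,E} P2:{Q,T}

P1 drop D (A beats it: P:4>2 Q:11>8 R:8>6 S:8>5 T:11>3)
P2 drop P (T beats it: A:8>7 B:11>9 C:8>3 E:4>3)
P1 drop B (A beats it: Q:11>1 R:8>4 S:8>3 T:11>7)
P2 drop R (Q beats it: A:3>0 C:5>4 E:6>3)
P2 drop S (T beats it: A:8>4 C:8>6 E:4>2)
P1→{A,C,E} P2→{Q,T}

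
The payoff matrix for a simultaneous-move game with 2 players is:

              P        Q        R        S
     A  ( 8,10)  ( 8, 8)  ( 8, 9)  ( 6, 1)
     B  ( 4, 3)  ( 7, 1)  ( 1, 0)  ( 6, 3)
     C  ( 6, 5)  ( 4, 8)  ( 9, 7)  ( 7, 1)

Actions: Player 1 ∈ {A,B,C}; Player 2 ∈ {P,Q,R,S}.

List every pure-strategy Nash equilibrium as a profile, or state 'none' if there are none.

NE set: (A,P)

(A,P): NE
(A,Q): not NE [P2→P gives 10>8]
(A,R): not NE [P1→C gives 9>8; P2→P gives 10>9]
(A,S): not NE [P1→C gives 7>6; P2→P gives 10>1]
(B,P): not NE [P1→A gives 8>4]
(B,Q): not NE [P1→A gives 8>7; P2→S gives 3>1]
(B,R): not NE [P1→C gives 9>1; P2→S gives 3>0]
(B,S): not NE [P1→C gives 7>6]
(C,P): not NE [P1→A gives 8>6; P2→Q gives 8>5]
(C,Q): not NE [P1→A gives 8>4]
(C,R): not NE [P2→Q gives 8>7]
(C,S): not NE [P2→Q gives 8>1]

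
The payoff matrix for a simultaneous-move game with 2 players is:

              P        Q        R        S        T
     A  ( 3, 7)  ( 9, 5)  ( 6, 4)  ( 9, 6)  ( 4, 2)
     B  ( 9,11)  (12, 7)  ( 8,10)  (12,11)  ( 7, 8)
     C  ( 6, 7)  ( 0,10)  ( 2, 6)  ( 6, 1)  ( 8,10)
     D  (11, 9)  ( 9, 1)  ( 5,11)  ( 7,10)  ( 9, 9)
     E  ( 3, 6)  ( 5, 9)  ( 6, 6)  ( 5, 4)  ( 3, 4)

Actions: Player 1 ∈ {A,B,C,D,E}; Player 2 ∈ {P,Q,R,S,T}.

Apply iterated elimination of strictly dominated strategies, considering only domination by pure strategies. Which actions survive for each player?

P1 drop A (B beats it: P:9>3 Q:12>9 R:8>6 S:12>9 T:7>4)
P1 drop C (D beats it: P:11>6 Q:9>0 R:5>2 S:7>6 T:9>8)
P1 drop E (B beats it: P:9>3 Q:12>5 R:8>6 S:12>5 T:7>3)
P2 drop Q (P beats it: B:11>7 D:9>1)
P2 drop T (R beats it: B:10>8 D:11>9)
P1→{B,D} P2→{P,R,S}

Survivors P1:{B,D} P2:{P,R,S}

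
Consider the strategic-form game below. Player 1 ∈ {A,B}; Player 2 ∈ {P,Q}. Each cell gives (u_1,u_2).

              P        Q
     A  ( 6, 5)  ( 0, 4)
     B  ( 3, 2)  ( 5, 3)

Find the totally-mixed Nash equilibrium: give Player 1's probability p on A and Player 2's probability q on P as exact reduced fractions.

P1 indiff ⇒ q·6+(1-q)·0 = q·3+(1-q)·5 ⇒ q(3) = (1-q)(5) ⇒ q = 5/8
P2 indiff ⇒ p·5+(1-p)·2 = p·4+(1-p)·3 ⇒ p(1) = (1-p)(1) ⇒ p = 1/2

p=1/2, q=5/8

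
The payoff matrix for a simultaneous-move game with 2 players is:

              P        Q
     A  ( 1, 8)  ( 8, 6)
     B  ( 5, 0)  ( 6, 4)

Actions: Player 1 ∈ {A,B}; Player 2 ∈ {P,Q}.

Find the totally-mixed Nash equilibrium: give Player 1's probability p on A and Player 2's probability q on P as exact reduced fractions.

P1 indiff ⇒ q·1+(1-q)·8 = q·5+(1-q)·6 ⇒ q(-4) = (1-q)(-2) ⇒ q = 1/3
P2 indiff ⇒ p·8+(1-p)·0 = p·6+(1-p)·4 ⇒ p(2) = (1-p)(4) ⇒ p = 2/3

P1 mixes 2/3 on A; P2 mixes 1/3 on P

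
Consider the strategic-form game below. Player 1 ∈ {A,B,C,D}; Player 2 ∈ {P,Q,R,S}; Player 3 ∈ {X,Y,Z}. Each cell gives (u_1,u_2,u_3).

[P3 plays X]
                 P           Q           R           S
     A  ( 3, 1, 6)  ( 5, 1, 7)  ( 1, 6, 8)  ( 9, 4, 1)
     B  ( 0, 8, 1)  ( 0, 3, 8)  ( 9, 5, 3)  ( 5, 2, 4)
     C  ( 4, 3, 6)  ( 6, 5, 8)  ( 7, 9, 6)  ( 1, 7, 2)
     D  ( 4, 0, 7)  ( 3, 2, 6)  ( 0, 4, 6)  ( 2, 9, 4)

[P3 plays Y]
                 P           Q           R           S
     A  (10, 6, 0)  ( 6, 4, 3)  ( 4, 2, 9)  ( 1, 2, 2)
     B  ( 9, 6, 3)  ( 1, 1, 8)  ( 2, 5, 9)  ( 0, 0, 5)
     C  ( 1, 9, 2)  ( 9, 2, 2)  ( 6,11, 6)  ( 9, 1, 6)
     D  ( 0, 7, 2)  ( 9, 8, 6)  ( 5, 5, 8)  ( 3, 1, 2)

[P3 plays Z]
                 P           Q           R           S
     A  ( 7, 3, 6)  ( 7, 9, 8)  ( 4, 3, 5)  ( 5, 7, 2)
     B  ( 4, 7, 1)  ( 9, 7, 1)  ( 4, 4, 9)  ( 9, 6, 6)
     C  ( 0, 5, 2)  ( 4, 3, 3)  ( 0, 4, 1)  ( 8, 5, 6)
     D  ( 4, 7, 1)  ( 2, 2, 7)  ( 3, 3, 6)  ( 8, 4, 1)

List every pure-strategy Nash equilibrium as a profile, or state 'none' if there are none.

PSNE = {(C,R,Y)}

(A,P,X): not NE [P1→D gives 4>3; P2→R gives 6>1]
(A,P,Y): not NE [P3→Z gives 6>0]
(A,P,Z): not NE [P2→Q gives 9>3]
(A,Q,X): not NE [P1→C gives 6>5; P2→R gives 6>1; P3→Z gives 8>7]
(A,Q,Y): not NE [P1→D gives 9>6; P2→P gives 6>4; P3→Z gives 8>3]
(A,Q,Z): not NE [P1→B gives 9>7]
(A,R,X): not NE [P1→B gives 9>1; P3→Y gives 9>8]
(A,R,Y): not NE [P1→C gives 6>4; P2→P gives 6>2]
(A,R,Z): not NE [P2→Q gives 9>3; P3→Y gives 9>5]
(A,S,X): not NE [P2→R gives 6>4; P3→Z gives 2>1]
(A,S,Y): not NE [P1→C gives 9>1; P2→P gives 6>2]
(A,S,Z): not NE [P1→B gives 9>5; P2→Q gives 9>7]
(B,P,X): not NE [P1→D gives 4>0; P3→Y gives 3>1]
(B,P,Y): not NE [P1→A gives 10>9]
(B,P,Z): not NE [P1→A gives 7>4; P3→Y gives 3>1]
(B,Q,X): not NE [P1→C gives 6>0; P2→P gives 8>3]
(B,Q,Y): not NE [P1→D gives 9>1; P2→P gives 6>1]
(B,Q,Z): not NE [P3→Y gives 8>1]
(B,R,X): not NE [P2→P gives 8>5; P3→Z gives 9>3]
(B,R,Y): not NE [P1→C gives 6>2; P2→P gives 6>5]
(B,R,Z): not NE [P2→Q gives 7>4]
(B,S,X): not NE [P1→A gives 9>5; P2→P gives 8>2; P3→Z gives 6>4]
(B,S,Y): not NE [P1→C gives 9>0; P2→P gives 6>0; P3→Z gives 6>5]
(B,S,Z): not NE [P2→Q gives 7>6]
(C,P,X): not NE [P2→R gives 9>3]
(C,P,Y): not NE [P1→A gives 10>1; P2→R gives 11>9; P3→X gives 6>2]
(C,P,Z): not NE [P1→A gives 7>0; P3→X gives 6>2]
(C,Q,X): not NE [P2→R gives 9>5]
(C,Q,Y): not NE [P2→R gives 11>2; P3→X gives 8>2]
(C,Q,Z): not NE [P1→B gives 9>4; P2→S gives 5>3; P3→X gives 8>3]
(C,R,X): not NE [P1→B gives 9>7]
(C,R,Y): NE
(C,R,Z): not NE [P1→B gives 4>0; P2→S gives 5>4; P3→Y gives 6>1]
(C,S,X): not NE [P1→A gives 9>1; P2→R gives 9>7; P3→Z gives 6>2]
(C,S,Y): not NE [P2→R gives 11>1]
(C,S,Z): not NE [P1→B gives 9>8]
(D,P,X): not NE [P2→S gives 9>0]
(D,P,Y): not NE [P1→A gives 10>0; P2→Q gives 8>7; P3→X gives 7>2]
(D,P,Z): not NE [P1→A gives 7>4; P3→X gives 7>1]
(D,Q,X): not NE [P1→C gives 6>3; P2→S gives 9>2; P3→Z gives 7>6]
(D,Q,Y): not NE [P3→Z gives 7>6]
(D,Q,Z): not NE [P1→B gives 9>2; P2→P gives 7>2]
(D,R,X): not NE [P1→B gives 9>0; P2→S gives 9>4; P3→Y gives 8>6]
(D,R,Y): not NE [P1→C gives 6>5; P2→Q gives 8>5]
(D,R,Z): not NE [P1→B gives 4>3; P2→P gives 7>3; P3→Y gives 8>6]
(D,S,X): not NE [P1→A gives 9>2]
(D,S,Y): not NE [P1→C gives 9>3; P2→Q gives 8>1; P3→X gives 4>2]
(D,S,Z): not NE [P1→B gives 9>8; P2→P gives 7>4; P3→X gives 4>1]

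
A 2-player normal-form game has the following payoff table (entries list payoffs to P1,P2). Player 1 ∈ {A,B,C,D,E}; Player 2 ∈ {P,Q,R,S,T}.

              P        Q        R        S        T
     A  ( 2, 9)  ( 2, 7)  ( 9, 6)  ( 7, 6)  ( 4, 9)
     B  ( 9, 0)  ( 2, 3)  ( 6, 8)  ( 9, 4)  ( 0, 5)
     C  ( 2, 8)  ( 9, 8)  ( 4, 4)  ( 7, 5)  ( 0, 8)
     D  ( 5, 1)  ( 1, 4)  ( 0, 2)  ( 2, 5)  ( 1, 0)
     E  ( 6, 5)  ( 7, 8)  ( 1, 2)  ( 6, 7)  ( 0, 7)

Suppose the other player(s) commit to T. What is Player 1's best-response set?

u_1(A vs T) = 4
u_1(B vs T) = 0
u_1(C vs T) = 0
u_1(D vs T) = 1
u_1(E vs T) = 0
max payoff 4 at {A}

P1 best: {A}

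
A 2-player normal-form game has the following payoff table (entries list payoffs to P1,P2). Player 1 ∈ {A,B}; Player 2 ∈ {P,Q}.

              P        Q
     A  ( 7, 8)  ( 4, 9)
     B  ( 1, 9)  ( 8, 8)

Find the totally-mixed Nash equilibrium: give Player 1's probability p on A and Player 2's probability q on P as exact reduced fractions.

P1 indiff ⇒ q·7+(1-q)·4 = q·1+(1-q)·8 ⇒ q(6) = (1-q)(4) ⇒ q = 2/5
P2 indiff ⇒ p·8+(1-p)·9 = p·9+(1-p)·8 ⇒ p(-1) = (1-p)(-1) ⇒ p = 1/2

P1 mixes 1/2 on A; P2 mixes 2/5 on P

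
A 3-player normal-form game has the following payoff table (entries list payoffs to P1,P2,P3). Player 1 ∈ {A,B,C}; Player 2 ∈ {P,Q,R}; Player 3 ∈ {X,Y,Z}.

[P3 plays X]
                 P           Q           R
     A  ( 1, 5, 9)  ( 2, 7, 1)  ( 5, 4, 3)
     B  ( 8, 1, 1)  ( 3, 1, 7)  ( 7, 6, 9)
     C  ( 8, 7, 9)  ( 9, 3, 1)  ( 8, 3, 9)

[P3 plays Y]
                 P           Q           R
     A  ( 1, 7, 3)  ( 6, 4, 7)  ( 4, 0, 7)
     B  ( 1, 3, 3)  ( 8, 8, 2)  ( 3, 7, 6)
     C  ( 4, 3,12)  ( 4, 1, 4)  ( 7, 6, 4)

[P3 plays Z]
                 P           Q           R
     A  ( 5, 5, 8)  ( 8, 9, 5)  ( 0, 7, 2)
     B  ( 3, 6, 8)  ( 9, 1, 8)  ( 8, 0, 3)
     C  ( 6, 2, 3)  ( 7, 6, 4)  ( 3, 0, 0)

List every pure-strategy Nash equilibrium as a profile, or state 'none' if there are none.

No pure NE.

(A,P,X): not NE [P1→C gives 8>1; P2→Q gives 7>5]
(A,P,Y): not NE [P1→C gives 4>1; P3→X gives 9>3]
(A,P,Z): not NE [P1→C gives 6>5; P2→Q gives 9>5; P3→X gives 9>8]
(A,Q,X): not NE [P1→C gives 9>2; P3→Y gives 7>1]
(A,Q,Y): not NE [P1→B gives 8>6; P2→P gives 7>4]
(A,Q,Z): not NE [P1→B gives 9>8; P3→Y gives 7>5]
(A,R,X): not NE [P1→C gives 8>5; P2→Q gives 7>4; P3→Y gives 7>3]
(A,R,Y): not NE [P1→C gives 7>4; P2→P gives 7>0]
(A,R,Z): not NE [P1→B gives 8>0; P2→Q gives 9>7; P3→Y gives 7>2]
(B,P,X): not NE [P2→R gives 6>1; P3→Z gives 8>1]
(B,P,Y): not NE [P1→C gives 4>1; P2→Q gives 8>3; P3→Z gives 8>3]
(B,P,Z): not NE [P1→C gives 6>3]
(B,Q,X): not NE [P1→C gives 9>3; P2→R gives 6>1; P3→Z gives 8>7]
(B,Q,Y): not NE [P3→Z gives 8>2]
(B,Q,Z): not NE [P2→P gives 6>1]
(B,R,X): not NE [P1→C gives 8>7]
(B,R,Y): not NE [P1→C gives 7>3; P2→Q gives 8>7; P3→X gives 9>6]
(B,R,Z): not NE [P2→P gives 6>0; P3→X gives 9>3]
(C,P,X): not NE [P3→Y gives 12>9]
(C,P,Y): not NE [P2→R gives 6>3]
(C,P,Z): not NE [P2→Q gives 6>2; P3→Y gives 12>3]
(C,Q,X): not NE [P2→P gives 7>3; P3→Z gives 4>1]
(C,Q,Y): not NE [P1→B gives 8>4; P2→R gives 6>1]
(C,Q,Z): not NE [P1→B gives 9>7]
(C,R,X): not NE [P2→P gives 7>3]
(C,R,Y): not NE [P3→X gives 9>4]
(C,R,Z): not NE [P1→B gives 8>3; P2→Q gives 6>0; P3→X gives 9>0]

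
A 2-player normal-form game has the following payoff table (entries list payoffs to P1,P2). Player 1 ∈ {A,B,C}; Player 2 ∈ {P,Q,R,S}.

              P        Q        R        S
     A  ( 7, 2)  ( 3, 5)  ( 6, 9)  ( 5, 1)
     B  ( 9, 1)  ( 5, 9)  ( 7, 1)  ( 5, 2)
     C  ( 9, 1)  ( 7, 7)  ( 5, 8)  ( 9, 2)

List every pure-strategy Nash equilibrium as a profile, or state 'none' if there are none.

No pure NE.

(A,P): not NE [P1→C gives 9>7; P2→R gives 9>2]
(A,Q): not NE [P1→C gives 7>3; P2→R gives 9>5]
(A,R): not NE [P1→B gives 7>6]
(A,S): not NE [P1→C gives 9>5; P2→R gives 9>1]
(B,P): not NE [P2→Q gives 9>1]
(B,Q): not NE [P1→C gives 7>5]
(B,R): not NE [P2→Q gives 9>1]
(B,S): not NE [P1→C gives 9>5; P2→Q gives 9>2]
(C,P): not NE [P2→R gives 8>1]
(C,Q): not NE [P2→R gives 8>7]
(C,R): not NE [P1→B gives 7>5]
(C,S): not NE [P2→R gives 8>2]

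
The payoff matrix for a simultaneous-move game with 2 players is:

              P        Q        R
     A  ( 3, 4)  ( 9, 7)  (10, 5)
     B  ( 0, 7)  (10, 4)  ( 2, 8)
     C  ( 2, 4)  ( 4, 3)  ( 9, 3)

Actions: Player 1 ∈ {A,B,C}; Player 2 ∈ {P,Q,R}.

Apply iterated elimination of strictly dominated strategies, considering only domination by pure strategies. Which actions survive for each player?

P1 drop C (A beats it: P:3>2 Q:9>4 R:10>9)
P2 drop P (R beats it: A:5>4 B:8>7)
P1→{A,B} P2→{Q,R}

IESDS → P1:{A,B} P2:{Q,R}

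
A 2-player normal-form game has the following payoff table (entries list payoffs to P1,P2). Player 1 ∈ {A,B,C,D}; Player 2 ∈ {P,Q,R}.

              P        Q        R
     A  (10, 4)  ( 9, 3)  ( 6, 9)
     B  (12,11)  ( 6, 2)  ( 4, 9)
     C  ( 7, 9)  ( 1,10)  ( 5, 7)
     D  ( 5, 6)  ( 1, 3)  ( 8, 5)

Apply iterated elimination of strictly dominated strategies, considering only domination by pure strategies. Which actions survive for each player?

P1 drop C (A beats it: P:10>7 Q:9>1 R:6>5)
P2 drop Q (P beats it: A:4>3 B:11>2 D:6>3)
P1→{A,B,D} P2→{P,R}

IESDS → P1:{A,B,D} P2:{P,R}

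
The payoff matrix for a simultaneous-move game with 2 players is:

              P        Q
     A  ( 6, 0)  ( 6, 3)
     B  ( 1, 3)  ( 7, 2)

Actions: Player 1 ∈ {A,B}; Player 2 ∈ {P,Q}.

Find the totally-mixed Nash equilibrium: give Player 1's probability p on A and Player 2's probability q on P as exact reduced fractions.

P1 mixes 1/4 on A; P2 mixes 1/6 on P

P1 indiff ⇒ q·6+(1-q)·6 = q·1+(1-q)·7 ⇒ q(5) = (1-q)(1) ⇒ q = 1/6
P2 indiff ⇒ p·0+(1-p)·3 = p·3+(1-p)·2 ⇒ p(-3) = (1-p)(-1) ⇒ p = 1/4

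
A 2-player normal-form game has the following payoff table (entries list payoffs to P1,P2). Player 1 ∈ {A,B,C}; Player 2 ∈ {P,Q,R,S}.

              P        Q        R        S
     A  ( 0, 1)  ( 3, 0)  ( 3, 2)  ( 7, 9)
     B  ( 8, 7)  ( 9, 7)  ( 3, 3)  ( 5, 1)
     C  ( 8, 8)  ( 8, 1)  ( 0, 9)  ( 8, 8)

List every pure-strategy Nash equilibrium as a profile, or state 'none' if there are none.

(A,P): not NE [P1→C gives 8>0; P2→S gives 9>1]
(A,Q): not NE [P1→B gives 9>3; P2→S gives 9>0]
(A,R): not NE [P2→S gives 9>2]
(A,S): not NE [P1→C gives 8>7]
(B,P): NE
(B,Q): NE
(B,R): not NE [P2→Q gives 7>3]
(B,S): not NE [P1→C gives 8>5; P2→Q gives 7>1]
(C,P): not NE [P2→R gives 9>8]
(C,Q): not NE [P1→B gives 9>8; P2→R gives 9>1]
(C,R): not NE [P1→B gives 3>0]
(C,S): not NE [P2→R gives 9>8]

Nash profiles: (B,P), (B,Q)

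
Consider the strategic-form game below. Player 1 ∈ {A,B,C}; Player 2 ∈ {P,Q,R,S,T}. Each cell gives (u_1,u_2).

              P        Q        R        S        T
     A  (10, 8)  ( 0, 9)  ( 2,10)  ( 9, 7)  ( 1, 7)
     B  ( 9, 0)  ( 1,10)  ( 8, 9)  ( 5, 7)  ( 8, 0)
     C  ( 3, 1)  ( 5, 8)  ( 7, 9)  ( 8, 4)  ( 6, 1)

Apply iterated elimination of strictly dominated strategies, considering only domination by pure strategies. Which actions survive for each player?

Survivors P1:{B,C} P2:{Q,R}

P2 drop P (Q beats it: A:9>8 B:10>0 C:8>1)
P2 drop S (Q beats it: A:9>7 B:10>7 C:8>4)
P1 drop A (B beats it: Q:1>0 R:8>2 T:8>1)
P2 drop T (Q beats it: B:10>0 C:8>1)
P1→{B,C} P2→{Q,R}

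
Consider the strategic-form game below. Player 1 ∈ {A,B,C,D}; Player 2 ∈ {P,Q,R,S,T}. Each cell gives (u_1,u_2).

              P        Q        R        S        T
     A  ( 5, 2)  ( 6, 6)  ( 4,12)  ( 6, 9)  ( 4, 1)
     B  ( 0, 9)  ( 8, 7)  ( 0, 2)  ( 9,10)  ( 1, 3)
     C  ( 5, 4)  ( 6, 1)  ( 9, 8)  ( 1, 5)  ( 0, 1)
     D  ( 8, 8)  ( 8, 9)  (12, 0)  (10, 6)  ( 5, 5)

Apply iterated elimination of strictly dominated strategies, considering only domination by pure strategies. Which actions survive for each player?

P1 drop A (D beats it: P:8>5 Q:8>6 R:12>4 S:10>6 T:5>4)
P1 drop C (D beats it: P:8>5 Q:8>6 R:12>9 S:10>1 T:5>0)
P2 drop R (P beats it: B:9>2 D:8>0)
P2 drop T (P beats it: B:9>3 D:8>5)
P1→{B,D} P2→{P,Q,S}

Survivors P1:{B,D} P2:{P,Q,S}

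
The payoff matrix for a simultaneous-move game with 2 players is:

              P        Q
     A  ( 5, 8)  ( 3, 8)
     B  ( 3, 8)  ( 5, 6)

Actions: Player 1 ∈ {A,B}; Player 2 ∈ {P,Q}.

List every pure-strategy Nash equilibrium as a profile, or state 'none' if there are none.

PSNE = {(A,P)}

(A,P): NE
(A,Q): not NE [P1→B gives 5>3]
(B,P): not NE [P1→A gives 5>3]
(B,Q): not NE [P2→P gives 8>6]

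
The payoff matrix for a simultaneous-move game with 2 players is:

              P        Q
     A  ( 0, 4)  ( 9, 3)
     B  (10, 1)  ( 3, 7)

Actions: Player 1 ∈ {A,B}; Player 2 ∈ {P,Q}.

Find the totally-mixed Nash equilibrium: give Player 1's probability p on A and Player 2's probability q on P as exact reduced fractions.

P1 indiff ⇒ q·0+(1-q)·9 = q·10+(1-q)·3 ⇒ q(-10) = (1-q)(-6) ⇒ q = 3/8
P2 indiff ⇒ p·4+(1-p)·1 = p·3+(1-p)·7 ⇒ p(1) = (1-p)(6) ⇒ p = 6/7

P1 mixes 6/7 on A; P2 mixes 3/8 on P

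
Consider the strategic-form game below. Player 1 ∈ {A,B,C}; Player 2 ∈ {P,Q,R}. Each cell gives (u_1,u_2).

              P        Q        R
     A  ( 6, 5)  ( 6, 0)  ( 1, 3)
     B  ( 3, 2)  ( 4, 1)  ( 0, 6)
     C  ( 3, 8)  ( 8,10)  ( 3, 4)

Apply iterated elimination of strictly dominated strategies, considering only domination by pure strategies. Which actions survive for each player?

Survivors P1:{A,C} P2:{P,Q}

P1 drop B (A beats it: P:6>3 Q:6>4 R:1>0)
P2 drop R (P beats it: A:5>3 C:8>4)
P1→{A,C} P2→{P,Q}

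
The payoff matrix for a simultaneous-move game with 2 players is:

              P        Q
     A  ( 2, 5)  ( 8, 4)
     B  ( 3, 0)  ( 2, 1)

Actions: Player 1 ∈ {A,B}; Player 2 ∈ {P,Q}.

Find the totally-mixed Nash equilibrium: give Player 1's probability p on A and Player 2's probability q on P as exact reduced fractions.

(p,q) = (1/2, 6/7)

P1 indiff ⇒ q·2+(1-q)·8 = q·3+(1-q)·2 ⇒ q(-1) = (1-q)(-6) ⇒ q = 6/7
P2 indiff ⇒ p·5+(1-p)·0 = p·4+(1-p)·1 ⇒ p(1) = (1-p)(1) ⇒ p = 1/2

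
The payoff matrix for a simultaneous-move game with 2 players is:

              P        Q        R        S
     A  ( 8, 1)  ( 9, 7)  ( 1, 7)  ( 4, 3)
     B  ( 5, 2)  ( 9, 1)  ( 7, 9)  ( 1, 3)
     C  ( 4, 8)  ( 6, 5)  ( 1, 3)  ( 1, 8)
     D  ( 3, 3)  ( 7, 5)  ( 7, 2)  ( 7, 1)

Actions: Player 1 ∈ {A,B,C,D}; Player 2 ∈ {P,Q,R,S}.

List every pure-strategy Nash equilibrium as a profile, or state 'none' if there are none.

(A,P): not NE [P2→R gives 7>1]
(A,Q): NE
(A,R): not NE [P1→D gives 7>1]
(A,S): not NE [P1→D gives 7>4; P2→R gives 7>3]
(B,P): not NE [P1→A gives 8>5; P2→R gives 9>2]
(B,Q): not NE [P2→R gives 9>1]
(B,R): NE
(B,S): not NE [P1→D gives 7>1; P2→R gives 9>3]
(C,P): not NE [P1→A gives 8>4]
(C,Q): not NE [P1→B gives 9>6; P2→S gives 8>5]
(C,R): not NE [P1→D gives 7>1; P2→S gives 8>3]
(C,S): not NE [P1→D gives 7>1]
(D,P): not NE [P1→A gives 8>3; P2→Q gives 5>3]
(D,Q): not NE [P1→B gives 9>7]
(D,R): not NE [P2→Q gives 5>2]
(D,S): not NE [P2→Q gives 5>1]

Nash profiles: (A,Q), (B,R)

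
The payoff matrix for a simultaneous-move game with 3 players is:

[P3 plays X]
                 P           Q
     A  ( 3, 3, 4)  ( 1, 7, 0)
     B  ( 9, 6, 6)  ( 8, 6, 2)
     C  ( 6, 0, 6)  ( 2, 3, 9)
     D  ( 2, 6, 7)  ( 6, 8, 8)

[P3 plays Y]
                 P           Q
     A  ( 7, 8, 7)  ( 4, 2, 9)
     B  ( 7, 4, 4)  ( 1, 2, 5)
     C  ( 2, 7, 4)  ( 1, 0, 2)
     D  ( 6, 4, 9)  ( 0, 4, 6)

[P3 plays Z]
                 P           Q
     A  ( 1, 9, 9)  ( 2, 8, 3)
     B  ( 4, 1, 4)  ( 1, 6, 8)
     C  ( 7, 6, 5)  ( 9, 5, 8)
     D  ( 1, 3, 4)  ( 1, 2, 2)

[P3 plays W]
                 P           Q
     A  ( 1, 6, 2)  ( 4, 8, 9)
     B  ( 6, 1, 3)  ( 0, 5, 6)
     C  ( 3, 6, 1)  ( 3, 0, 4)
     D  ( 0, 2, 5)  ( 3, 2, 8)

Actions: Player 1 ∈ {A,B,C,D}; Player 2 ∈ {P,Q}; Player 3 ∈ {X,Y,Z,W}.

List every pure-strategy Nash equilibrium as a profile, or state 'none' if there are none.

PSNE = {(A,Q,W), (B,P,X)}

(A,P,X): not NE [P1→B gives 9>3; P2→Q gives 7>3; P3→Z gives 9>4]
(A,P,Y): not NE [P3→Z gives 9>7]
(A,P,Z): not NE [P1→C gives 7>1]
(A,P,W): not NE [P1→B gives 6>1; P2→Q gives 8>6; P3→Z gives 9>2]
(A,Q,X): not NE [P1→B gives 8>1; P3→W gives 9>0]
(A,Q,Y): not NE [P2→P gives 8>2]
(A,Q,Z): not NE [P1→C gives 9>2; P2→P gives 9>8; P3→W gives 9>3]
(A,Q,W): NE
(B,P,X): NE
(B,P,Y): not NE [P3→X gives 6>4]
(B,P,Z): not NE [P1→C gives 7>4; P2→Q gives 6>1; P3→X gives 6>4]
(B,P,W): not NE [P2→Q gives 5>1; P3→X gives 6>3]
(B,Q,X): not NE [P3→Z gives 8>2]
(B,Q,Y): not NE [P1→A gives 4>1; P2→P gives 4>2; P3→Z gives 8>5]
(B,Q,Z): not NE [P1→C gives 9>1]
(B,Q,W): not NE [P1→A gives 4>0; P3→Z gives 8>6]
(C,P,X): not NE [P1→B gives 9>6; P2→Q gives 3>0]
(C,P,Y): not NE [P1→B gives 7>2; P3→X gives 6>4]
(C,P,Z): not NE [P3→X gives 6>5]
(C,P,W): not NE [P1→B gives 6>3; P3→X gives 6>1]
(C,Q,X): not NE [P1→B gives 8>2]
(C,Q,Y): not NE [P1→A gives 4>1; P2→P gives 7>0; P3→X gives 9>2]
(C,Q,Z): not NE [P2→P gives 6>5; P3→X gives 9>8]
(C,Q,W): not NE [P1→A gives 4>3; P2→P gives 6>0; P3→X gives 9>4]
(D,P,X): not NE [P1→B gives 9>2; P2→Q gives 8>6; P3→Y gives 9>7]
(D,P,Y): not NE [P1→B gives 7>6]
(D,P,Z): not NE [P1→C gives 7>1; P3→Y gives 9>4]
(D,P,W): not NE [P1→B gives 6>0; P3→Y gives 9>5]
(D,Q,X): not NE [P1→B gives 8>6]
(D,Q,Y): not NE [P1→A gives 4>0; P3→W gives 8>6]
(D,Q,Z): not NE [P1→C gives 9>1; P2→P gives 3>2; P3→W gives 8>2]
(D,Q,W): not NE [P1→A gives 4>3]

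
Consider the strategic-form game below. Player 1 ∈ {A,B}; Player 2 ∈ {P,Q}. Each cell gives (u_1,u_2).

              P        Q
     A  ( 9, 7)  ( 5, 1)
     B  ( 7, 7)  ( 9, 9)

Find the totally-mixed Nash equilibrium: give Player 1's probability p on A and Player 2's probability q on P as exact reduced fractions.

P1 indiff ⇒ q·9+(1-q)·5 = q·7+(1-q)·9 ⇒ q(2) = (1-q)(4) ⇒ q = 2/3
P2 indiff ⇒ p·7+(1-p)·7 = p·1+(1-p)·9 ⇒ p(6) = (1-p)(2) ⇒ p = 1/4

p=1/4, q=2/3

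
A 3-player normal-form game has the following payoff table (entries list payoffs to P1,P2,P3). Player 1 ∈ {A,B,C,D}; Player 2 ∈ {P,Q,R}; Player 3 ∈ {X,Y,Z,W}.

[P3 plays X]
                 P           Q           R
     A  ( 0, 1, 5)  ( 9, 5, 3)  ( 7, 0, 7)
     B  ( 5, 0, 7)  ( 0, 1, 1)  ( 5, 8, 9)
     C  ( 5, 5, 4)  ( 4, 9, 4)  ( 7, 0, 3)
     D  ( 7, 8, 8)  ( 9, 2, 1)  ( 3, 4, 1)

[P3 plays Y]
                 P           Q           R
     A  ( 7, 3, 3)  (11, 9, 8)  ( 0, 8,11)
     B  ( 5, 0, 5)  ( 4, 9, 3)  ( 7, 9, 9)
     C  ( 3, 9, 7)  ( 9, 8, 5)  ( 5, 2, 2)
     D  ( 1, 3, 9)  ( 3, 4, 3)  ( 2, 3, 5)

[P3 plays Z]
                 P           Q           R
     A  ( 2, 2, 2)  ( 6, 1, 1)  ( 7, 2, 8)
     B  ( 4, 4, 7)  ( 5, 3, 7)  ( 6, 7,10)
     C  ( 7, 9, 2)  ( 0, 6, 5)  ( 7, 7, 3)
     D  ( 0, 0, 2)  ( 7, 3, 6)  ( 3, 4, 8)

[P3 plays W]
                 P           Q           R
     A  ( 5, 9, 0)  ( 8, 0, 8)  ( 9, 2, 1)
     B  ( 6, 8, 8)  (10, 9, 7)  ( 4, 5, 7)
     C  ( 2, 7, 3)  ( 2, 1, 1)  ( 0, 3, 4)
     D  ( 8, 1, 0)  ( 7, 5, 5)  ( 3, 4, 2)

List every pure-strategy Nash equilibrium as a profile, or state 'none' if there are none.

NE set: (A,Q,Y), (B,Q,W)

(A,P,X): not NE [P1→D gives 7>0; P2→Q gives 5>1]
(A,P,Y): not NE [P2→Q gives 9>3; P3→X gives 5>3]
(A,P,Z): not NE [P1→C gives 7>2; P3→X gives 5>2]
(A,P,W): not NE [P1→D gives 8>5; P3→X gives 5>0]
(A,Q,X): not NE [P3→W gives 8>3]
(A,Q,Y): NE
(A,Q,Z): not NE [P1→D gives 7>6; P2→R gives 2>1; P3→W gives 8>1]
(A,Q,W): not NE [P1→B gives 10>8; P2→P gives 9>0]
(A,R,X): not NE [P2→Q gives 5>0; P3→Y gives 11>7]
(A,R,Y): not NE [P1→B gives 7>0; P2→Q gives 9>8]
(A,R,Z): not NE [P3→Y gives 11>8]
(A,R,W): not NE [P2→P gives 9>2; P3→Y gives 11>1]
(B,P,X): not NE [P1→D gives 7>5; P2→R gives 8>0; P3→W gives 8>7]
(B,P,Y): not NE [P1→A gives 7>5; P2→R gives 9>0; P3→W gives 8>5]
(B,P,Z): not NE [P1→C gives 7>4; P2→R gives 7>4; P3→W gives 8>7]
(B,P,W): not NE [P1→D gives 8>6; P2→Q gives 9>8]
(B,Q,X): not NE [P1→D gives 9>0; P2→R gives 8>1; P3→W gives 7>1]
(B,Q,Y): not NE [P1→A gives 11>4; P3→W gives 7>3]
(B,Q,Z): not NE [P1→D gives 7>5; P2→R gives 7>3]
(B,Q,W): NE
(B,R,X): not NE [P1→C gives 7>5; P3→Z gives 10>9]
(B,R,Y): not NE [P3→Z gives 10>9]
(B,R,Z): not NE [P1→C gives 7>6]
(B,R,W): not NE [P1→A gives 9>4; P2→Q gives 9>5; P3→Z gives 10>7]
(C,P,X): not NE [P1→D gives 7>5; P2→Q gives 9>5; P3→Y gives 7>4]
(C,P,Y): not NE [P1→A gives 7>3]
(C,P,Z): not NE [P3→Y gives 7>2]
(C,P,W): not NE [P1→D gives 8>2; P3→Y gives 7>3]
(C,Q,X): not NE [P1→D gives 9>4; P3→Z gives 5>4]
(C,Q,Y): not NE [P1→A gives 11>9; P2→P gives 9>8]
(C,Q,Z): not NE [P1→D gives 7>0; P2→P gives 9>6]
(C,Q,W): not NE [P1→B gives 10>2; P2→P gives 7>1; P3→Z gives 5>1]
(C,R,X): not NE [P2→Q gives 9>0; P3→W gives 4>3]
(C,R,Y): not NE [P1→B gives 7>5; P2→P gives 9>2; P3→W gives 4>2]
(C,R,Z): not NE [P2→P gives 9>7; P3→W gives 4>3]
(C,R,W): not NE [P1→A gives 9>0; P2→P gives 7>3]
(D,P,X): not NE [P3→Y gives 9>8]
(D,P,Y): not NE [P1→A gives 7>1; P2→Q gives 4>3]
(D,P,Z): not NE [P1→C gives 7>0; P2→R gives 4>0; P3→Y gives 9>2]
(D,P,W): not NE [P2→Q gives 5>1; P3→Y gives 9>0]
(D,Q,X): not NE [P2→P gives 8>2; P3→Z gives 6>1]
(D,Q,Y): not NE [P1→A gives 11>3; P3→Z gives 6>3]
(D,Q,Z): not NE [P2→R gives 4>3]
(D,Q,W): not NE [P1→B gives 10>7; P3→Z gives 6>5]
(D,R,X): not NE [P1→C gives 7>3; P2→P gives 8>4; P3→Z gives 8>1]
(D,R,Y): not NE [P1→B gives 7>2; P2→Q gives 4>3; P3→Z gives 8>5]
(D,R,Z): not NE [P1→C gives 7>3]
(D,R,W): not NE [P1→A gives 9>3; P2→Q gives 5>4; P3→Z gives 8>2]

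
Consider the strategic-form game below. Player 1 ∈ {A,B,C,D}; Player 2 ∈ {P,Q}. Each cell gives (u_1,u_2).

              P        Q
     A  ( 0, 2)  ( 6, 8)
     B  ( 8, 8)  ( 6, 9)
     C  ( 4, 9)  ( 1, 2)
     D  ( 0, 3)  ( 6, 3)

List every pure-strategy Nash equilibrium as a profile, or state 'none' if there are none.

(A,P): not NE [P1→B gives 8>0; P2→Q gives 8>2]
(A,Q): NE
(B,P): not NE [P2→Q gives 9>8]
(B,Q): NE
(C,P): not NE [P1→B gives 8>4]
(C,Q): not NE [P1→D gives 6>1; P2→P gives 9>2]
(D,P): not NE [P1→B gives 8>0]
(D,Q): NE

Nash profiles: (A,Q), (B,Q), (D,Q)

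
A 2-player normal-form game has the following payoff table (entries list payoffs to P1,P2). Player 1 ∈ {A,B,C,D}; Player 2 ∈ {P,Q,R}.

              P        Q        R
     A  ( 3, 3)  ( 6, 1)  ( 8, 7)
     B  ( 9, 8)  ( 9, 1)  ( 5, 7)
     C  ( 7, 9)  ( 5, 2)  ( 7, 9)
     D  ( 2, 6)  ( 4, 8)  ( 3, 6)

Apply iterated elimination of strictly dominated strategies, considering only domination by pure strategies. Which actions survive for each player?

Survivors P1:{A,B,C} P2:{P,R}

P1 drop D (A beats it: P:3>2 Q:6>4 R:8>3)
P2 drop Q (P beats it: A:3>1 B:8>1 C:9>2)
P1→{A,B,C} P2→{P,R}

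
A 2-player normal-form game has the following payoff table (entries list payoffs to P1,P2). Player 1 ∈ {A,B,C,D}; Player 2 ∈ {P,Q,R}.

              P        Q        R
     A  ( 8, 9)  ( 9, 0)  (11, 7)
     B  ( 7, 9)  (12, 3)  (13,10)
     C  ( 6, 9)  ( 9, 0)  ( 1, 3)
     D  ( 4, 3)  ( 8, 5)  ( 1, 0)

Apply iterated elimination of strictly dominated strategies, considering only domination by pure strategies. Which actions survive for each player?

P1 drop C (B beats it: P:7>6 Q:12>9 R:13>1)
P1 drop D (A beats it: P:8>4 Q:9>8 R:11>1)
P2 drop Q (P beats it: A:9>0 B:9>3)
P1→{A,B} P2→{P,R}

Remaining: P1:{A,B} P2:{P,R}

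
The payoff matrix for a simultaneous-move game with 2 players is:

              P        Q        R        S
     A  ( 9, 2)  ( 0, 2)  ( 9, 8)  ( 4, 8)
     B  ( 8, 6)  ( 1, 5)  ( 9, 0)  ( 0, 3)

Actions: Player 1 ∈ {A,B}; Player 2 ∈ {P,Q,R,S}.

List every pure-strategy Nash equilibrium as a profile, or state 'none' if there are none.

(A,P): not NE [P2→S gives 8>2]
(A,Q): not NE [P1→B gives 1>0; P2→S gives 8>2]
(A,R): NE
(A,S): NE
(B,P): not NE [P1→A gives 9>8]
(B,Q): not NE [P2→P gives 6>5]
(B,R): not NE [P2→P gives 6>0]
(B,S): not NE [P1→A gives 4>0; P2→P gives 6>3]

NE set: (A,R), (A,S)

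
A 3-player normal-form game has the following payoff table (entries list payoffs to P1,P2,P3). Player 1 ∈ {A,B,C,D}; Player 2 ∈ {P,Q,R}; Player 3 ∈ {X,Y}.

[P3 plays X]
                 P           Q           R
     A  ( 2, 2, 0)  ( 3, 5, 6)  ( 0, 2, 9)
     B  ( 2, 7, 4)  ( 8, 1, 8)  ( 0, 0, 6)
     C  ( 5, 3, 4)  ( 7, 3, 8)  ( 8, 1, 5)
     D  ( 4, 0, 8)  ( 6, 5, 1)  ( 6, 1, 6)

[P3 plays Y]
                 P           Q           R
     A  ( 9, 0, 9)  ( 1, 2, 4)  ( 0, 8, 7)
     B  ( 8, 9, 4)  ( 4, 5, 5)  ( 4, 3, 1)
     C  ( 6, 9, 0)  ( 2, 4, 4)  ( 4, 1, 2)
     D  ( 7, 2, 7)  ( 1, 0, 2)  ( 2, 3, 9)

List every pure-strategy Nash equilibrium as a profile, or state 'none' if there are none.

NE set: (C,P,X)

(A,P,X): not NE [P1→C gives 5>2; P2→Q gives 5>2; P3→Y gives 9>0]
(A,P,Y): not NE [P2→R gives 8>0]
(A,Q,X): not NE [P1→B gives 8>3]
(A,Q,Y): not NE [P1→B gives 4>1; P2→R gives 8>2; P3→X gives 6>4]
(A,R,X): not NE [P1→C gives 8>0; P2→Q gives 5>2]
(A,R,Y): not NE [P1→C gives 4>0; P3→X gives 9>7]
(B,P,X): not NE [P1→C gives 5>2]
(B,P,Y): not NE [P1→A gives 9>8]
(B,Q,X): not NE [P2→P gives 7>1]
(B,Q,Y): not NE [P2→P gives 9>5; P3→X gives 8>5]
(B,R,X): not NE [P1→C gives 8>0; P2→P gives 7>0]
(B,R,Y): not NE [P2→P gives 9>3; P3→X gives 6>1]
(C,P,X): NE
(C,P,Y): not NE [P1→A gives 9>6; P3→X gives 4>0]
(C,Q,X): not NE [P1→B gives 8>7]
(C,Q,Y): not NE [P1→B gives 4>2; P2→P gives 9>4; P3→X gives 8>4]
(C,R,X): not NE [P2→Q gives 3>1]
(C,R,Y): not NE [P2→P gives 9>1; P3→X gives 5>2]
(D,P,X): not NE [P1→C gives 5>4; P2→Q gives 5>0]
(D,P,Y): not NE [P1→A gives 9>7; P2→R gives 3>2; P3→X gives 8>7]
(D,Q,X): not NE [P1→B gives 8>6; P3→Y gives 2>1]
(D,Q,Y): not NE [P1→B gives 4>1; P2→R gives 3>0]
(D,R,X): not NE [P1→C gives 8>6; P2→Q gives 5>1; P3→Y gives 9>6]
(D,R,Y): not NE [P1→C gives 4>2]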